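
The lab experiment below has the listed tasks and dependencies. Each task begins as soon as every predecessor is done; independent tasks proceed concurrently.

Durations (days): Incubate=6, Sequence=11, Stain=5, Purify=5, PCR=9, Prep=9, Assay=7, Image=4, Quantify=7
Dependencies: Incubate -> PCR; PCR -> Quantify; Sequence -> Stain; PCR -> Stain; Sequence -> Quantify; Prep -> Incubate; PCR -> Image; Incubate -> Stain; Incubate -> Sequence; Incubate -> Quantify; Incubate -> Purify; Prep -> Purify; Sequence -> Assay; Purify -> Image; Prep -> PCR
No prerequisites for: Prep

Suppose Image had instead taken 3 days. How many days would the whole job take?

33

As given, the longest chain is Prep→Incubate→Sequence→Assay = 9+6+11+7 = 33, so the finish is 33 days.
The longest path through Image is only 28 days, so Image has float 5.
No other chain overtakes it, so the finish is 33 days.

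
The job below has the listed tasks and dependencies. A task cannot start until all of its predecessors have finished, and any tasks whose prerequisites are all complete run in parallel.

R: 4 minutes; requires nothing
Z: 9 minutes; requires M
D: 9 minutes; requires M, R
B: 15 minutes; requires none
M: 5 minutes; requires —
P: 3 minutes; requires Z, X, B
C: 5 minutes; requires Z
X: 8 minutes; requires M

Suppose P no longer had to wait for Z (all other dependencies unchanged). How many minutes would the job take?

Before: longest chain M→Z→C = 5+9+5 = 19, finish 19.
Dropping Z→P doesn't change P's earliest start (15); another predecessor still binds.
After: M→Z→C = 5+9+5 = 19 → 19 minutes.

19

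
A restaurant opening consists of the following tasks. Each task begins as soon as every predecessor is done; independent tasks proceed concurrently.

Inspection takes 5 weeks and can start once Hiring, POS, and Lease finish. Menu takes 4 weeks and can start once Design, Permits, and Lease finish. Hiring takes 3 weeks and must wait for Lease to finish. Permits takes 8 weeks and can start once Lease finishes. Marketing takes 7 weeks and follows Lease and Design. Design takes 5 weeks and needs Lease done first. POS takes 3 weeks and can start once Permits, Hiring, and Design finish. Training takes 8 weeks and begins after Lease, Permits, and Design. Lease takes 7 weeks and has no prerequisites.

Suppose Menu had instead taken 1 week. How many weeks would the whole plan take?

As given, the longest chain is Lease→Permits→Training = 7+8+8 = 23, so the finish is 23 weeks.
Menu is off the critical path — its longest chain is 19 weeks, giving 4 of slack.
No other chain overtakes it, so the finish is 23 weeks.

23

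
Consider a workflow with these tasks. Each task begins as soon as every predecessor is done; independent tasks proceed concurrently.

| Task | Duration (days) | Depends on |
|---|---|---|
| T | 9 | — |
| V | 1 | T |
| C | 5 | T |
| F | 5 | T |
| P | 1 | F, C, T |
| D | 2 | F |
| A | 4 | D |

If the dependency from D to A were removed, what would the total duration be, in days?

16

With the dependency in place, T→F→D→A = 9+5+2+4 = 20 sets the finish at 20 days.
Without D→A, A's earliest start moves from 16 to 0.
After: T→F→D = 9+5+2 = 16 → 16 days.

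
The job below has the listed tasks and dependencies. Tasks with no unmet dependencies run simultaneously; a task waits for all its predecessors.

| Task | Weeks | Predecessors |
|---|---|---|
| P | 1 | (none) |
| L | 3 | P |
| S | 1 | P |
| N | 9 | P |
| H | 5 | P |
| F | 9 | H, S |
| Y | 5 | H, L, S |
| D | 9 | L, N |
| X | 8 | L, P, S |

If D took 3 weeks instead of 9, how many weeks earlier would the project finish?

Baseline: P→N→D = 1+9+9 = 19 → 19 weeks.
Since D is critical, the -6 change carries straight to that chain (now 13 weeks).
The binding chain switches to P→H→F = 1+5+9 = 15; finish 15 weeks.
Change in finish: 15 − 19 = -4 weeks.

4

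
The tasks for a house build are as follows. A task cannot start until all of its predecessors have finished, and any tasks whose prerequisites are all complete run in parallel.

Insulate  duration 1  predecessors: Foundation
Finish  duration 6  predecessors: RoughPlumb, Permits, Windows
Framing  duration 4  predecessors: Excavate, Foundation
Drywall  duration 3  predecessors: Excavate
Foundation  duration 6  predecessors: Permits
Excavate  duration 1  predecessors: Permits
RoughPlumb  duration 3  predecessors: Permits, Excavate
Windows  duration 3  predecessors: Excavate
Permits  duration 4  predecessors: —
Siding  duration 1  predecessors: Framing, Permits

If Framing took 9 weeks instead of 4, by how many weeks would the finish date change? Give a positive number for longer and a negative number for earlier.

5

Critical path before the change: Permits→Foundation→Framing→Siding = 4+6+4+1 = 15 giving 15 weeks.
Framing lies on that path, so at 9 weeks the path becomes 20 weeks.
The critical path is still Permits→Foundation→Framing→Siding; finish is now 20 weeks.
Change in finish: 20 − 15 = +5 weeks.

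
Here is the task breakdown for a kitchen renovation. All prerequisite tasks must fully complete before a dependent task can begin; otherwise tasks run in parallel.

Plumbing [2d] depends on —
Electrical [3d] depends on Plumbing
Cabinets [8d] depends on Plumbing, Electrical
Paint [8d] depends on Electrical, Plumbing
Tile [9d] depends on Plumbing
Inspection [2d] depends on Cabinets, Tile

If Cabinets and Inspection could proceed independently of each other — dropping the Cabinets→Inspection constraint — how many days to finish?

Original critical path: Plumbing→Electrical→Cabinets→Inspection = 2+3+8+2 = 15 ⇒ 15 days.
Without Cabinets→Inspection, Inspection's earliest start moves from 13 to 11.
After: Plumbing→Electrical→Cabinets = 2+3+8 = 13 → 13 days.

13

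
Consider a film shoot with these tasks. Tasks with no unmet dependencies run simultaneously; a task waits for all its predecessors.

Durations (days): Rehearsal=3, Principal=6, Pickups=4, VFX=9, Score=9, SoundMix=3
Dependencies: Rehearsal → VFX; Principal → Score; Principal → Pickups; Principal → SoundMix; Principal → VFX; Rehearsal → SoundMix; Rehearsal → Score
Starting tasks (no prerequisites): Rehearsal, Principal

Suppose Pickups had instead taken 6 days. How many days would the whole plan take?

Baseline: Principal→VFX = 6+9 = 15 → 15 days.
Pickups has 5 days of float (longest path through it is 10).
No other chain overtakes it, so the finish is 15 days.

15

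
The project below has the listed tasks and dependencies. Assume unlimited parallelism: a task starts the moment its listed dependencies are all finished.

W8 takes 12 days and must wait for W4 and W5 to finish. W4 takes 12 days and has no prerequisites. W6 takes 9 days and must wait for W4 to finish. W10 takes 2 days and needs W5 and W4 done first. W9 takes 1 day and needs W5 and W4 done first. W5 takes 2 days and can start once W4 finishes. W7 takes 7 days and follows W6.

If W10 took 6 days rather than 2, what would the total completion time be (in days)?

28

As given, the longest chain is W4→W6→W7 = 12+9+7 = 28, so the finish is 28 days.
The longest path through W10 is only 16 days, so W10 has float 12.
That remains the longest chain; total 28 days.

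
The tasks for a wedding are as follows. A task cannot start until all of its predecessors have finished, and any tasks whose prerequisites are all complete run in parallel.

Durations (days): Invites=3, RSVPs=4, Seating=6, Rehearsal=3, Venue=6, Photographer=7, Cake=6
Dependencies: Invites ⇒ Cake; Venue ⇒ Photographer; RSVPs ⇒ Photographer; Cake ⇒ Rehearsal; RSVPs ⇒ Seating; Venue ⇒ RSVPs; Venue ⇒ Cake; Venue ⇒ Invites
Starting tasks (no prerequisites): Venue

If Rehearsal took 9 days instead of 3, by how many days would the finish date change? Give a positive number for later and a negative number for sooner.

Baseline: Venue→Invites→Cake→Rehearsal = 6+3+6+3 = 18 → 18 days.
Since Rehearsal is critical, the +6 change carries straight to that chain (now 24 days).
The critical path is still Venue→Invites→Cake→Rehearsal; finish is now 24 days.
Change in finish: 24 − 18 = +6 days.

6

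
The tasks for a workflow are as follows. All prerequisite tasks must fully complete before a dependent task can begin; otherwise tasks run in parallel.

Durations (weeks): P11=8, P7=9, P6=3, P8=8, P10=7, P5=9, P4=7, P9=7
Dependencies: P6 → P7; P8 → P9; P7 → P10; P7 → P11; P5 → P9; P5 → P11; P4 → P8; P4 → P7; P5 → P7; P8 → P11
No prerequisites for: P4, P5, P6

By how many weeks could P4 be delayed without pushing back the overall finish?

2

P5→P7→P11 = 9+9+8 = 26 sets the makespan at 26 weeks.
The longest chain containing P4 totals 24 weeks.
So P4 can slip 9 − 7 = 2 weeks.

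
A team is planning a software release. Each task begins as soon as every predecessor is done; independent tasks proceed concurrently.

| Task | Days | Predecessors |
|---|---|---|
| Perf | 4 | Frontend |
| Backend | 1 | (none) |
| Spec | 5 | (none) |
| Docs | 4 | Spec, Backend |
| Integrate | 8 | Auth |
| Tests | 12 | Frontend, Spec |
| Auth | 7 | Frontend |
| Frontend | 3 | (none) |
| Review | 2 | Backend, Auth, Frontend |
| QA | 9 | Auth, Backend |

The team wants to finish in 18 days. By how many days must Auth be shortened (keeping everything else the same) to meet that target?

1

Current finish: 19 days; target: 18.
Auth is on every critical path, so each day cut from Auth cuts the finish by one (this holds down to a finish of 17).
Need 19 − 18 = 1 day off Auth → Auth becomes 6 days, finish becomes 18.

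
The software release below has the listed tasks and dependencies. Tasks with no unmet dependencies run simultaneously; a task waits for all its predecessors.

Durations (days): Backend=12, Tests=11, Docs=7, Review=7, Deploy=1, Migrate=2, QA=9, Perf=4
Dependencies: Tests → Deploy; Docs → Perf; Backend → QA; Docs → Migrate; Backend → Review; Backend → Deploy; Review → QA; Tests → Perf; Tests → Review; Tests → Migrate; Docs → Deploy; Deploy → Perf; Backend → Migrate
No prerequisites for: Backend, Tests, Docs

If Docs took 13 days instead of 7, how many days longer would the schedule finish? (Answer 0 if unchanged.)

The binding path is Backend→Review→QA = 12+7+9 = 28; finish at 28 days.
Docs has 16 days of float (longest path through it is 12).
That remains the longest chain; total 28 days.
Change in finish: 28 − 28 = +0 days.

0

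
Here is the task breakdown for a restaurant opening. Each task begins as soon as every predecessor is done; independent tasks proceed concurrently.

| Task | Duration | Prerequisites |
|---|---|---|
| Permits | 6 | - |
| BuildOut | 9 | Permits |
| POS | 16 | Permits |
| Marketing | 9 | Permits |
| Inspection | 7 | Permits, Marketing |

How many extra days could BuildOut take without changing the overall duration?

The longest chain is Permits→POS = 6+16 = 22; overall finish 22 days.
BuildOut finishes as early as 15 and must finish by 22.
Float = 22 − 15 = 7.

7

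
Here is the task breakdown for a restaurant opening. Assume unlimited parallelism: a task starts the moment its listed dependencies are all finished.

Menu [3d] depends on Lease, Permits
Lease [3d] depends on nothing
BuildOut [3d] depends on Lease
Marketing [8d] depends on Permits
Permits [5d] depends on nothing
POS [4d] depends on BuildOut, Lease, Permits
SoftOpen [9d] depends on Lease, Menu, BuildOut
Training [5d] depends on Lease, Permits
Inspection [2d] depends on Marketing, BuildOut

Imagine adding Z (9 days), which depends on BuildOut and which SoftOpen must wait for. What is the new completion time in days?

24

Originally the job takes 17 days.
With Z inserted, SoftOpen now waits for max(Lease, Menu, BuildOut, Z).
New critical path: Lease→BuildOut→Z→SoftOpen = 3+3+9+9 = 24 ⇒ 24 days.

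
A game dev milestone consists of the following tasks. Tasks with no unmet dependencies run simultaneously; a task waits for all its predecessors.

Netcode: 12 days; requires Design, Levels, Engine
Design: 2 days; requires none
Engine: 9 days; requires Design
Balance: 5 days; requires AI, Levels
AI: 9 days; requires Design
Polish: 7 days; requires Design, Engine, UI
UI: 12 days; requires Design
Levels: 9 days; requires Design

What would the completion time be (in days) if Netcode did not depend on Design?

23

With the dependency in place, Design→Engine→Netcode = 2+9+12 = 23 sets the finish at 23 days.
Dropping Design→Netcode doesn't change Netcode's earliest start (11); another predecessor still binds.
New critical path: Design→Engine→Netcode = 2+9+12 = 23 ⇒ 23 days.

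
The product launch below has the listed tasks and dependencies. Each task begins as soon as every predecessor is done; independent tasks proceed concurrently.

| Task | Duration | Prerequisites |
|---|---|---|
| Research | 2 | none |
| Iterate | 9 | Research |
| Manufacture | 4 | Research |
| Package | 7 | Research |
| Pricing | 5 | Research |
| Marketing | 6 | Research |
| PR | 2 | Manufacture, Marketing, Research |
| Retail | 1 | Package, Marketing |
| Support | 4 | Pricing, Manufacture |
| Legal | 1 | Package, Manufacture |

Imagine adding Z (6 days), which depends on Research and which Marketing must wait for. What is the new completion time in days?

16

Originally the schedule takes 11 days.
With Z inserted, Marketing now waits for max(Research, Z).
New critical path: Research→Z→Marketing→PR = 2+6+6+2 = 16 ⇒ 16 days.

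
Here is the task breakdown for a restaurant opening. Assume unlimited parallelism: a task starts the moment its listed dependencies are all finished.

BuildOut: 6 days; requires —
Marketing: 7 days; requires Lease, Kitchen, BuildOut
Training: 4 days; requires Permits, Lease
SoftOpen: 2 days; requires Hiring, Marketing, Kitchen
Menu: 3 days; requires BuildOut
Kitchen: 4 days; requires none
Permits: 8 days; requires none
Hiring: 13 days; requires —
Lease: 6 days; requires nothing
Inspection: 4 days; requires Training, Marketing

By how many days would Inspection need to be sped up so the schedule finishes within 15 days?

2

Current finish: 17 days; target: 15.
Inspection is on every critical path, so each day cut from Inspection cuts the finish by one (this holds down to a finish of 15).
Need 17 − 15 = 2 days off Inspection → Inspection becomes 2 days, finish becomes 15.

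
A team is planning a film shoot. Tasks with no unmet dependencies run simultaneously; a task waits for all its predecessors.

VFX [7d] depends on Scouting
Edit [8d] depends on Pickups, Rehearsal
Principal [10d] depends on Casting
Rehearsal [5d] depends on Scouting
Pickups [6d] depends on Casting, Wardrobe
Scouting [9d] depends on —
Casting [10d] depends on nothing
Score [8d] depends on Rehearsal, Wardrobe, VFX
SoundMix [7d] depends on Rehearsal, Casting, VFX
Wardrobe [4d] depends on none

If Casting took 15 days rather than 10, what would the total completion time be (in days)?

Critical path before the change: Casting→Pickups→Edit = 10+6+8 = 24 giving 24 days.
Casting is on the critical path; changing it to 15 makes that path 29 days.
That remains the longest chain; total 29 days.

29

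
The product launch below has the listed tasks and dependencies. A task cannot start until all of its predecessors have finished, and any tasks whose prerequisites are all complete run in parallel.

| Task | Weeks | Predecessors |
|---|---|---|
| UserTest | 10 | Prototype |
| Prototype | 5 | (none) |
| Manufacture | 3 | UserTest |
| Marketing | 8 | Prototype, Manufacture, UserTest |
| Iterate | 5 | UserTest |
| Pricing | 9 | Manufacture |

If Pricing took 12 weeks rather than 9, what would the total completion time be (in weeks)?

30

The binding path is Prototype→UserTest→Manufacture→Pricing = 5+10+3+9 = 27; finish at 27 weeks.
Pricing is on the critical path; changing it to 12 makes that path 30 weeks.
The critical path is still Prototype→UserTest→Manufacture→Pricing; finish is now 30 weeks.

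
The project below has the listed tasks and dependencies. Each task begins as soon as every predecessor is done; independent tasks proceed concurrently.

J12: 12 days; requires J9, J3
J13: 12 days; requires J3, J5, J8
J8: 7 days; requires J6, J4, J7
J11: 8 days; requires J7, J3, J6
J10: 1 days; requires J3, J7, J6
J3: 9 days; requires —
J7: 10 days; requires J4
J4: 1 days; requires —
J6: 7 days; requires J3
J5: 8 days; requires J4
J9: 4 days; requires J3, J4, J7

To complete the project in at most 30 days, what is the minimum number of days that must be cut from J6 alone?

Current finish: 35 days; target: 30.
J6 is on every critical path, so each day cut from J6 cuts the finish by one (this holds down to a finish of 30).
Need 35 − 30 = 5 days off J6 → J6 becomes 2 days, finish becomes 30.

5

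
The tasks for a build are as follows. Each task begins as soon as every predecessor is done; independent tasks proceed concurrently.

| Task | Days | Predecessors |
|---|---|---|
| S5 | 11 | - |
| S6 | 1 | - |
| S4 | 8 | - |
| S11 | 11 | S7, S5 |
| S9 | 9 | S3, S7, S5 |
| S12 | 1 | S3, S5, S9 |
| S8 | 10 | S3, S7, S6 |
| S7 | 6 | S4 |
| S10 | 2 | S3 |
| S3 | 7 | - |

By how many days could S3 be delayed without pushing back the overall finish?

S4→S7→S11 = 8+6+11 = 25 sets the makespan at 25 days.
Longest path through S3: 17 days (earliest finish 7, latest finish 15).
Float = 25 − 17 = 8.

8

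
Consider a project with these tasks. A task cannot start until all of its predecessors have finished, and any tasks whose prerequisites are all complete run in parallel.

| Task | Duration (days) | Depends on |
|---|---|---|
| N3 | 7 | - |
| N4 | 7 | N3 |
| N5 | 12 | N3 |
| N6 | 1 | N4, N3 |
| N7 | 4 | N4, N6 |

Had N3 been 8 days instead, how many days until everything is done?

20

Baseline: N3→N4→N6→N7 = 7+7+1+4 = 19 → 19 days.
N3 lies on that path, so at 8 days the path becomes 20 days.
The critical path is still N3→N4→N6→N7; finish is now 20 days.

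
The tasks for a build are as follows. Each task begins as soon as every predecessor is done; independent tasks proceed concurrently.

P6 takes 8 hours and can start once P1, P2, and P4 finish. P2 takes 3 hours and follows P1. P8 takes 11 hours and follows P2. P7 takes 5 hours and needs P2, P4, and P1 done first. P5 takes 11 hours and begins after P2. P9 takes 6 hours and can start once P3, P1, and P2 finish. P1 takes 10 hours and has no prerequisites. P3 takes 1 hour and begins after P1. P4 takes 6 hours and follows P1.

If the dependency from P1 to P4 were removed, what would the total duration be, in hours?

24

Original critical path: P1→P2→P5 = 10+3+11 = 24 ⇒ 24 hours.
Without P1→P4, P4's earliest start moves from 10 to 0.
The longest chain is now P1→P2→P5 = 10+3+11 = 24, so the build takes 24 hours.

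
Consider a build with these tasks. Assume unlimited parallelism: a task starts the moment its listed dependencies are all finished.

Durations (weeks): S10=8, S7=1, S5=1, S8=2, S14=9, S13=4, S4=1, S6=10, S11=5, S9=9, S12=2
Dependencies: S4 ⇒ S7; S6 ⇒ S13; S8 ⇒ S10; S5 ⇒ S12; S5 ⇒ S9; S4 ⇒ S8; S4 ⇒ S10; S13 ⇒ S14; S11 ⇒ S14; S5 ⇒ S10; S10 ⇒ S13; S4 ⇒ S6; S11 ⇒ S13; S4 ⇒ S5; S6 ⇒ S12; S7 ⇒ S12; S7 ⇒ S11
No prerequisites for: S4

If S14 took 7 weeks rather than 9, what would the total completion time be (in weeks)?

As given, the longest chain is S4→S6→S13→S14 = 1+10+4+9 = 24, so the finish is 24 weeks.
S14 lies on that path, so at 7 weeks the path becomes 22 weeks.
That remains the longest chain; total 22 weeks.

22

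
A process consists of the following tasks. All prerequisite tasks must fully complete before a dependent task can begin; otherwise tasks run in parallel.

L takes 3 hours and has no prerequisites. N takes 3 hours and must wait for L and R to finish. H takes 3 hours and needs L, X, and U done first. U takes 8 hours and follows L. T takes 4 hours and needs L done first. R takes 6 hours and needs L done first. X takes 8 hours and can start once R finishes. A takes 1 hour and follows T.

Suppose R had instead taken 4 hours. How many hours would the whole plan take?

18

Baseline: L→R→X→H = 3+6+8+3 = 20 → 20 hours.
R lies on that path, so at 4 hours the path becomes 18 hours.
The critical path is still L→R→X→H; finish is now 18 hours.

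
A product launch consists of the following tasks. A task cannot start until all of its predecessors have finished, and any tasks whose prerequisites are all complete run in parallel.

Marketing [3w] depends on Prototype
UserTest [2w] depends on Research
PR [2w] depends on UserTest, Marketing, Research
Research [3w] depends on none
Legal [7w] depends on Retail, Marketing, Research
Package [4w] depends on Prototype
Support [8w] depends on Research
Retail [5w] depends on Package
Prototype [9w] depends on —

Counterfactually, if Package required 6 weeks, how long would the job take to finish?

27

Baseline: Prototype→Package→Retail→Legal = 9+4+5+7 = 25 → 25 weeks.
Package is on the critical path; changing it to 6 makes that path 27 weeks.
No other chain overtakes it, so the finish is 27 weeks.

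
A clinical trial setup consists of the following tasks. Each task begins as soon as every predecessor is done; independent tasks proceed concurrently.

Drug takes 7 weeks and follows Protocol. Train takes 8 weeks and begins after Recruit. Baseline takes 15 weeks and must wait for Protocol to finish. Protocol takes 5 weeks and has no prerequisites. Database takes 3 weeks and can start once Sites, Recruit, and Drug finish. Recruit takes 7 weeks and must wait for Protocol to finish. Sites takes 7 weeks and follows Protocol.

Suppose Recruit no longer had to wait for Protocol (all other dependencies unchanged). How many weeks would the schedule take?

20

Original critical path: Protocol→Recruit→Train = 5+7+8 = 20 ⇒ 20 weeks.
Without Protocol→Recruit, Recruit's earliest start moves from 5 to 0.
The longest chain is now Protocol→Baseline = 5+15 = 20, so the schedule takes 20 weeks.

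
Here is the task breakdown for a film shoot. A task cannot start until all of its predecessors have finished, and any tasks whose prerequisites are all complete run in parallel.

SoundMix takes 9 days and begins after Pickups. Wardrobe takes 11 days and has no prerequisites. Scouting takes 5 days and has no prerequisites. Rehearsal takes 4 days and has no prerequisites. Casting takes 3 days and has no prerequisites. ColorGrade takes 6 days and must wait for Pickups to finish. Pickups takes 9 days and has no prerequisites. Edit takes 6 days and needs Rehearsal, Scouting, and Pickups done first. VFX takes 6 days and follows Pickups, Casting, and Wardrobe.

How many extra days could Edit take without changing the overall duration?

3

Pickups→SoundMix = 9+9 = 18 sets the makespan at 18 days.
Longest path through Edit: 15 days (earliest finish 15, latest finish 18).
Slack of Edit = 12 − 9 = 3 days.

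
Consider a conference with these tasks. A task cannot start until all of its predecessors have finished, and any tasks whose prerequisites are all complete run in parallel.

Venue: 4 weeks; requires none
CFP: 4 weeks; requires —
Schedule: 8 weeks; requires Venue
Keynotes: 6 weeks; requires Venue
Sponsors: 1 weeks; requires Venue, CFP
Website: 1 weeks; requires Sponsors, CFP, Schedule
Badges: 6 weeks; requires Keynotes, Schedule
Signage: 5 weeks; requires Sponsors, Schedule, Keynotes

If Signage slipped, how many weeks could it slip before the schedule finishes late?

1

Venue→Schedule→Badges = 4+8+6 = 18 sets the makespan at 18 weeks.
Longest path through Signage: 17 weeks (earliest finish 17, latest finish 18).
Slack of Signage = 13 − 12 = 1 week.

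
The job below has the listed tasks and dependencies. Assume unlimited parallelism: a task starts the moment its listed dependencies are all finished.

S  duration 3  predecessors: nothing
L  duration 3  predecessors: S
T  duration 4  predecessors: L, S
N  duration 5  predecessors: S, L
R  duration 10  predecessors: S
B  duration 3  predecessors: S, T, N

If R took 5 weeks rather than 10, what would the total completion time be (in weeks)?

14

Baseline: S→L→N→B = 3+3+5+3 = 14 → 14 weeks.
R has 1 week of float (longest path through it is 13).
No other chain overtakes it, so the finish is 14 weeks.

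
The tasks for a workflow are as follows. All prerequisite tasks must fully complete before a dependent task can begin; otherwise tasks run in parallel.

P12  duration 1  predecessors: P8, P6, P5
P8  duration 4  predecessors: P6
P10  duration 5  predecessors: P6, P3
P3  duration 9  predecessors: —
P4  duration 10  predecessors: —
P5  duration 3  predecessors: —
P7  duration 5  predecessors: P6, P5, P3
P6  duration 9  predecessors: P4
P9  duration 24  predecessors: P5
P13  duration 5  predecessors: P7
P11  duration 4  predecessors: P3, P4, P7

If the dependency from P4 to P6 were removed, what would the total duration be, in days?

27

With the dependency in place, P4→P6→P7→P13 = 10+9+5+5 = 29 sets the finish at 29 days.
Without P4→P6, P6's earliest start moves from 10 to 0.
New critical path: P5→P9 = 3+24 = 27 ⇒ 27 days.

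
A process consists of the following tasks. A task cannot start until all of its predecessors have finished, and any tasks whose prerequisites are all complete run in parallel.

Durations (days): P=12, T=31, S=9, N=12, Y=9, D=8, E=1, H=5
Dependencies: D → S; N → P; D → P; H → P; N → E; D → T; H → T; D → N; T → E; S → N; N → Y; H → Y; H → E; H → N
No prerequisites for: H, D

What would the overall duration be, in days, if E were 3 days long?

As given, the longest chain is D→S→N→P = 8+9+12+12 = 41, so the finish is 41 days.
E is off the critical path — its longest chain is 40 days, giving 1 of slack.
New critical path: D→T→E = 8+31+3 = 42 ⇒ 42 days.

42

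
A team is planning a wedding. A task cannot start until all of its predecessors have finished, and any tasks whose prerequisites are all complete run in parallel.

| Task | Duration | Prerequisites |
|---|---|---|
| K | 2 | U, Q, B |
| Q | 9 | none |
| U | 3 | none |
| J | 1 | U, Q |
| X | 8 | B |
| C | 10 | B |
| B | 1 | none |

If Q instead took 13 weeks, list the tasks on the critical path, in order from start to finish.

Q, K

The binding path is Q→K = 9+2 = 11; finish at 11 weeks.
Q lies on that path, so at 13 weeks the path becomes 15 weeks.
The critical path is still Q→K; finish is now 15 weeks.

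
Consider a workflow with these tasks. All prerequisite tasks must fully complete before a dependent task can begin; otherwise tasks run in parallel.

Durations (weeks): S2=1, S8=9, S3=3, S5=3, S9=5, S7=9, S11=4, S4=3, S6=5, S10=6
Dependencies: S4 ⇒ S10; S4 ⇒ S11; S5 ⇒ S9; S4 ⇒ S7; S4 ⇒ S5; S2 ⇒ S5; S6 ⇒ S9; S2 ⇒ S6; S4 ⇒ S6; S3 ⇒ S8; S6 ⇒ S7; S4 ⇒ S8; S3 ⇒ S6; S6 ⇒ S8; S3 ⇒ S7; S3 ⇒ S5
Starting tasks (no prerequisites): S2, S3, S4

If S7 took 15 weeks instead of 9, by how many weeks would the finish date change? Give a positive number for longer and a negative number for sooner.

6

Critical path before the change: S3→S6→S7 = 3+5+9 = 17 giving 17 weeks.
S7 is on the critical path; changing it to 15 makes that path 23 weeks.
No other chain overtakes it, so the finish is 23 weeks.
Change in finish: 23 − 17 = +6 weeks.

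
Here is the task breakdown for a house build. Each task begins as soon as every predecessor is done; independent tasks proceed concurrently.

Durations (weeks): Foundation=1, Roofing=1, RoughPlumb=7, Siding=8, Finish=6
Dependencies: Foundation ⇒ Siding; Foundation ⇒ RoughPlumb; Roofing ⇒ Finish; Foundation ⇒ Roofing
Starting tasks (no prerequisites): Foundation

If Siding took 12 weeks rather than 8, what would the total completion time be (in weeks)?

13

Actual critical path: Foundation→Siding = 1+8 = 9 ⇒ 9 weeks.
Siding lies on that path, so at 12 weeks the path becomes 13 weeks.
That remains the longest chain; total 13 weeks.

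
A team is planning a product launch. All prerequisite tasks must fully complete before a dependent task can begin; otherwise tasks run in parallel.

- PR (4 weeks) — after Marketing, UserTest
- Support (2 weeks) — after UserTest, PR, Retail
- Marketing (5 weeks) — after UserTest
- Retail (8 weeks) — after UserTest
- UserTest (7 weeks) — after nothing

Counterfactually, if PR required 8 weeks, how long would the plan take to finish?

Baseline: UserTest→Marketing→PR→Support = 7+5+4+2 = 18 → 18 weeks.
Since PR is critical, the +4 change carries straight to that chain (now 22 weeks).
That remains the longest chain; total 22 weeks.

22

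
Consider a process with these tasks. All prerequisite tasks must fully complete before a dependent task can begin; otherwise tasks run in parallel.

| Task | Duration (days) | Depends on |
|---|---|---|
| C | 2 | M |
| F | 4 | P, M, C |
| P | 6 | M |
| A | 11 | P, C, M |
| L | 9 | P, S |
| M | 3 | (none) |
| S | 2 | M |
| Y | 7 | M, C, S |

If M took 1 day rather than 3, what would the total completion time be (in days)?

18

As given, the longest chain is M→P→A = 3+6+11 = 20, so the finish is 20 days.
M is on the critical path; changing it to 1 makes that path 18 days.
The critical path is still M→P→A; finish is now 18 days.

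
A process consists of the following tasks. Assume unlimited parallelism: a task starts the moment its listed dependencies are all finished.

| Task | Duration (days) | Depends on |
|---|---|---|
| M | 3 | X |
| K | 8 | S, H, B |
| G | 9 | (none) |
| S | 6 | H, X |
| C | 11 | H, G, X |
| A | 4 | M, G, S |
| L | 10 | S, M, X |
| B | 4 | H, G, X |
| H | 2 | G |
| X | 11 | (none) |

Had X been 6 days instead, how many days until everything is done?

27

The binding path is X→S→L = 11+6+10 = 27; finish at 27 days.
Since X is critical, the -5 change carries straight to that chain (now 22 days).
Now G→H→S→L = 9+2+6+10 = 27 is longest, so the finish becomes 27 days.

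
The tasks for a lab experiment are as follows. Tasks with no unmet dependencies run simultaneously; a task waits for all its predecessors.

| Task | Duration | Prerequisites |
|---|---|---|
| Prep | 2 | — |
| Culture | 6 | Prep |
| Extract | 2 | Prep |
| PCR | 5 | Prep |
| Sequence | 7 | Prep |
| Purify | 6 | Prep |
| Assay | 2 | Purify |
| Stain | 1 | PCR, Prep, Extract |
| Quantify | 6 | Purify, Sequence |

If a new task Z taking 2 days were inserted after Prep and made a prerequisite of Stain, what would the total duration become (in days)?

Originally the job takes 15 days.
With Z inserted, Stain now waits for max(PCR, Prep, Extract, Z).
New critical path: Prep→Sequence→Quantify = 2+7+6 = 15 ⇒ 15 days.

15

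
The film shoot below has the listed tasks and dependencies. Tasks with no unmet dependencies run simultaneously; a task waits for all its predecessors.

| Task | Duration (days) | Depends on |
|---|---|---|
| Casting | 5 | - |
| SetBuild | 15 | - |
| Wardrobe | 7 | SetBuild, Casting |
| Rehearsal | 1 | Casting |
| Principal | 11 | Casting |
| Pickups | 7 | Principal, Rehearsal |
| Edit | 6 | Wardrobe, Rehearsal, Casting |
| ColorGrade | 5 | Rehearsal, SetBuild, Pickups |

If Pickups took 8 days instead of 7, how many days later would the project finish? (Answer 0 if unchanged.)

As given, the longest chain is Casting→Principal→Pickups→ColorGrade = 5+11+7+5 = 28, so the finish is 28 days.
Since Pickups is critical, the +1 change carries straight to that chain (now 29 days).
No other chain overtakes it, so the finish is 29 days.
Change in finish: 29 − 28 = +1 days.

1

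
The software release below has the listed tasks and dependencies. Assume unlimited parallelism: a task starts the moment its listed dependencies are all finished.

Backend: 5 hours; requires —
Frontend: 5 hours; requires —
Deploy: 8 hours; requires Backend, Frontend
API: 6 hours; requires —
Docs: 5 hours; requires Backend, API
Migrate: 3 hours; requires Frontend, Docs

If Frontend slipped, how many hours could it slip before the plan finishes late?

1

API→Docs→Migrate = 6+5+3 = 14 sets the makespan at 14 hours.
The longest chain containing Frontend totals 13 hours.
So Frontend can slip 6 − 5 = 1 hour.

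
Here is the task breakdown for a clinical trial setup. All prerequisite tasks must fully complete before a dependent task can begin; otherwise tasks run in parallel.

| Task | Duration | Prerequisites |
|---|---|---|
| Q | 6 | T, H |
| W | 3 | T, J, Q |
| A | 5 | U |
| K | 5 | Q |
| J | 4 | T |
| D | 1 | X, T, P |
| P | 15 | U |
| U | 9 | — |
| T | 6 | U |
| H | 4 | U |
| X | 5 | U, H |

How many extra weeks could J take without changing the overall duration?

U→T→Q→K = 9+6+6+5 = 26 sets the makespan at 26 weeks.
Longest path through J: 22 weeks (earliest finish 19, latest finish 23).
So J can slip 23 − 19 = 4 weeks.

4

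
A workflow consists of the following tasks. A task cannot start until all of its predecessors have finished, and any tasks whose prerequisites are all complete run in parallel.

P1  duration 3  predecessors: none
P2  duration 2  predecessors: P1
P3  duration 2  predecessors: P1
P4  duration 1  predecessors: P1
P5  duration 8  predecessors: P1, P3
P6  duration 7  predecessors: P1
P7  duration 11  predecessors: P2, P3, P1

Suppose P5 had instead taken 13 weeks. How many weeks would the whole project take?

Actual critical path: P1→P2→P7 = 3+2+11 = 16 ⇒ 16 weeks.
The longest path through P5 is only 13 weeks, so P5 has float 3.
Now P1→P3→P5 = 3+2+13 = 18 is longest, so the finish becomes 18 weeks.

18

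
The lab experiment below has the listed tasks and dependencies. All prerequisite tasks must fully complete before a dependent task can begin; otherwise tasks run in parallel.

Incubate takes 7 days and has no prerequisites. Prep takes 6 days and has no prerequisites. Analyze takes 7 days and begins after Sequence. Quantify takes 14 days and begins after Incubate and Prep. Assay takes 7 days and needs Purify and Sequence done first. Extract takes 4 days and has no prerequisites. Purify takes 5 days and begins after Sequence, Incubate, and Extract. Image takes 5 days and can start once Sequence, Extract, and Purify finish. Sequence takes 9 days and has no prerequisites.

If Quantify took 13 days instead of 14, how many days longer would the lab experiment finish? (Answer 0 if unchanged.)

0

Actual critical path: Incubate→Quantify = 7+14 = 21 ⇒ 21 days.
Quantify is on the critical path; changing it to 13 makes that path 20 days.
New critical path: Sequence→Purify→Assay = 9+5+7 = 21 ⇒ 21 days.
Change in finish: 21 − 21 = +0 days.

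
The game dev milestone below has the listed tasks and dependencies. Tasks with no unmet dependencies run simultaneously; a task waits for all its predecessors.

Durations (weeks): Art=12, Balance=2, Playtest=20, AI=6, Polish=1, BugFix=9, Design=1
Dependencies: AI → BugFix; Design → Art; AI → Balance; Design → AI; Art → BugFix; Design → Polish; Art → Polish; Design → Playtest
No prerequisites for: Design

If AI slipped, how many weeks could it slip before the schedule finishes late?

Critical path: Design→Art→BugFix = 1+12+9 = 22, so the finish is 22 weeks.
AI finishes as early as 7 and must finish by 13.
Slack of AI = 7 − 1 = 6 weeks.

6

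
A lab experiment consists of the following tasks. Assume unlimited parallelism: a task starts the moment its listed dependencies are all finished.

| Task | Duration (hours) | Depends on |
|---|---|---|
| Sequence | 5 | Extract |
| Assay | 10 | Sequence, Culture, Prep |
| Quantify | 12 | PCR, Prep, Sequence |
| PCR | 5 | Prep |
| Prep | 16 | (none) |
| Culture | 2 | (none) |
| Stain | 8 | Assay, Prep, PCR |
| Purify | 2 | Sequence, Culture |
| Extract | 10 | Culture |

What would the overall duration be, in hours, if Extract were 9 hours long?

34

As given, the longest chain is Culture→Extract→Sequence→Assay→Stain = 2+10+5+10+8 = 35, so the finish is 35 hours.
Extract is on the critical path; changing it to 9 makes that path 34 hours.
Now Prep→Assay→Stain = 16+10+8 = 34 is longest, so the finish becomes 34 hours.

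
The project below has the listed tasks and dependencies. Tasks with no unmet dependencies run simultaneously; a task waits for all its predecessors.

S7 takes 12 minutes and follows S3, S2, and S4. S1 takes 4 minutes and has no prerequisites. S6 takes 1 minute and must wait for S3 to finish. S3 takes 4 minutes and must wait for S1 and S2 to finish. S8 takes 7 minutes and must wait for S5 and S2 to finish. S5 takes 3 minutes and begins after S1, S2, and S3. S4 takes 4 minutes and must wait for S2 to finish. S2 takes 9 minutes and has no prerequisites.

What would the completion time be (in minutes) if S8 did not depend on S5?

Before: longest chain S2→S3→S7 = 9+4+12 = 25, finish 25.
Without S5→S8, S8's earliest start moves from 16 to 9.
After: S2→S3→S7 = 9+4+12 = 25 → 25 minutes.

25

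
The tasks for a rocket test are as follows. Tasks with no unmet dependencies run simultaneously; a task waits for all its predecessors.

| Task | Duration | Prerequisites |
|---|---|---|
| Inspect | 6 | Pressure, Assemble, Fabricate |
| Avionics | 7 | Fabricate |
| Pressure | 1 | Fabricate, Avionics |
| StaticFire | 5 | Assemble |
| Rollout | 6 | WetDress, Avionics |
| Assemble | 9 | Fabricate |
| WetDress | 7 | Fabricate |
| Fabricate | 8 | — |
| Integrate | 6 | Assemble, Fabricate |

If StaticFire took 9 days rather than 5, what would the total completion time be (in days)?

The binding path is Fabricate→Assemble→Inspect = 8+9+6 = 23; finish at 23 days.
StaticFire is off the critical path — its longest chain is 22 days, giving 1 of slack.
New critical path: Fabricate→Assemble→StaticFire = 8+9+9 = 26 ⇒ 26 days.

26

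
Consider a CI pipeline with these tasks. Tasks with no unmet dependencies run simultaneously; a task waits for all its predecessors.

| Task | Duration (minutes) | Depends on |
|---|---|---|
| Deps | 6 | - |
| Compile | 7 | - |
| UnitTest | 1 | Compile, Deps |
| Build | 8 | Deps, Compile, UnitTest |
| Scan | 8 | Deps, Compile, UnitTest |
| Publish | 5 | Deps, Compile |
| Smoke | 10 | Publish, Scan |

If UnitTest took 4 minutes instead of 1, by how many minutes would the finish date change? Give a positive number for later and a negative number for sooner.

As given, the longest chain is Compile→UnitTest→Scan→Smoke = 7+1+8+10 = 26, so the finish is 26 minutes.
Since UnitTest is critical, the +3 change carries straight to that chain (now 29 minutes).
The critical path is still Compile→UnitTest→Scan→Smoke; finish is now 29 minutes.
Change in finish: 29 − 26 = +3 minutes.

3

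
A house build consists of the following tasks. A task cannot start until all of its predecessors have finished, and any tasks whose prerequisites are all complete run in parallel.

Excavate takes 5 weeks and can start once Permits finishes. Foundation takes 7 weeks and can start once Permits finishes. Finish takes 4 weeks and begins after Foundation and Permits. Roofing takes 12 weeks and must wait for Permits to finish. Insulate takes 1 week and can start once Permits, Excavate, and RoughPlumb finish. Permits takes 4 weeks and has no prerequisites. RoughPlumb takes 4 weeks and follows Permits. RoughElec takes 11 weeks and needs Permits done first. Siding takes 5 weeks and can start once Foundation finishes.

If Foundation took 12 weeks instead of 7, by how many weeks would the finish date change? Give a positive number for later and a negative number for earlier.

5

Critical path before the change: Permits→Foundation→Siding = 4+7+5 = 16 giving 16 weeks.
Foundation lies on that path, so at 12 weeks the path becomes 21 weeks.
That remains the longest chain; total 21 weeks.
Change in finish: 21 − 16 = +5 weeks.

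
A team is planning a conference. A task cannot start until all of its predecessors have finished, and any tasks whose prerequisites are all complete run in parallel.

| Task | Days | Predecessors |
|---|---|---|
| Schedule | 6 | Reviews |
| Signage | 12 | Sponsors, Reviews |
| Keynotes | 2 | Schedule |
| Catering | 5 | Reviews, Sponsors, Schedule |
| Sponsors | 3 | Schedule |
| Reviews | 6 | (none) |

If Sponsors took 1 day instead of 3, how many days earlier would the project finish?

2

Baseline: Reviews→Schedule→Sponsors→Signage = 6+6+3+12 = 27 → 27 days.
Since Sponsors is critical, the -2 change carries straight to that chain (now 25 days).
No other chain overtakes it, so the finish is 25 days.
Change in finish: 25 − 27 = -2 days.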